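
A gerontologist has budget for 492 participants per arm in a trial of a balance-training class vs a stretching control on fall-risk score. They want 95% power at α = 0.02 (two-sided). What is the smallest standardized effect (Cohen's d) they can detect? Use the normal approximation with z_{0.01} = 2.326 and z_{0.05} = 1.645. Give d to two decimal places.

d_min ≈ 0.25

For two independent groups of n = 492 each: d_min = (z_{α/2} + z_β)·√(2/n).
z-sum = 2.326 + 1.645 = 3.971.
d_min = 3.971 × √(2/492) = 3.971 × 0.0638 = 0.253.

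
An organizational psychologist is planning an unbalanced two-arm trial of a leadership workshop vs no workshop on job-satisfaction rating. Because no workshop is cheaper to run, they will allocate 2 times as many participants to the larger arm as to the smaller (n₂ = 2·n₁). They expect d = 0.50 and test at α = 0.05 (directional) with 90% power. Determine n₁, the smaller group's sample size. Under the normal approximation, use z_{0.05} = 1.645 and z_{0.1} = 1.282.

n₁ = 52

With allocation ratio k = n₂/n₁ = 2, Var(x̄₁−x̄₂) = σ²(1/n₁ + 1/(k·n₁)) = σ²·(k+1)/(k·n₁).
So n₁ = (1 + 1/k)·((z_{α} + z_β)/d)² = 1.500 × (2.927/0.50)².
n₁ = 1.500 × 34.27 = 51.4.
Round up: n₁ = 52, giving n₂ = 2 × 52 = 104.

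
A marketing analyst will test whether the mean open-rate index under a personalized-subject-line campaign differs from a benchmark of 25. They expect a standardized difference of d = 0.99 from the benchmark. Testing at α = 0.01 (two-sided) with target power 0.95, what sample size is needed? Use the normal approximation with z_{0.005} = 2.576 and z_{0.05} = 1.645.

n = 19

For a one-sample test: n = ((z_{α/2} + z_β) / d)².
z_{α/2} + z_β = 2.576 + 1.645 = 4.221.
n = (4.221 / 0.99)² = 4.264² = 18.18.
Round up.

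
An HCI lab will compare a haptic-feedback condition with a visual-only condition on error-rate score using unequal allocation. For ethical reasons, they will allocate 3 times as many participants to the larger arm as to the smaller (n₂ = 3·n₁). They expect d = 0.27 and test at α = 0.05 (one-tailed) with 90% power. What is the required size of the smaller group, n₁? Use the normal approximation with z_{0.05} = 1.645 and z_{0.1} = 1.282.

n₁ = 157

With allocation ratio k = n₂/n₁ = 3, Var(x̄₁−x̄₂) = σ²(1/n₁ + 1/(k·n₁)) = σ²·(k+1)/(k·n₁).
So n₁ = (1 + 1/k)·((z_{α} + z_β)/d)² = 1.333 × (2.927/0.27)².
n₁ = 1.333 × 117.52 = 156.7.
Round up: n₁ = 157, giving n₂ = 3 × 157 = 471.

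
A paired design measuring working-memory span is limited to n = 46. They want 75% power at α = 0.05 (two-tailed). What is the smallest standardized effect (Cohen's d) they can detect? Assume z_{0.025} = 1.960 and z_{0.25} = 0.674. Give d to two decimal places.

d_min ≈ 0.39

For a single sample (or paired design) of n = 46: d_min = (z_{α/2} + z_β)/√n.
z-sum = 1.960 + 0.674 = 2.634.
d_min = 2.634 / √46 = 2.634 / 6.782 = 0.388.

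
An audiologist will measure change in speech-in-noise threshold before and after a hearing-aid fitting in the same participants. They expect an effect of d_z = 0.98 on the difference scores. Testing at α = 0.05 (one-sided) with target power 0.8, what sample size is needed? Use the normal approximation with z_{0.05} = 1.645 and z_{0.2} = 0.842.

For a paired (one-sample on differences) test: n = ((z_{α} + z_β) / d)².
z_{α} + z_β = 1.645 + 0.842 = 2.487.
n = (2.487 / 0.98)² = 2.538² = 6.44.
Round up.

n = 7 pairs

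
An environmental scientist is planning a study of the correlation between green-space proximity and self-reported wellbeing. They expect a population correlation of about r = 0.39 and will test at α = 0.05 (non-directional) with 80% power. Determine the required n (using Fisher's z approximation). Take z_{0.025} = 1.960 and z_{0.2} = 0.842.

Fisher's z: C = ½·ln((1+r)/(1−r)) = ½·ln(2.2787) = 0.4118.
n = ((z_{α/2} + z_β)/C)² + 3.
(1.960 + 0.842) / 0.4118 = 2.802 / 0.4118 = 6.804.
n = 6.804² + 3 = 46.30 + 3 = 49.3.
Round up.

n = 50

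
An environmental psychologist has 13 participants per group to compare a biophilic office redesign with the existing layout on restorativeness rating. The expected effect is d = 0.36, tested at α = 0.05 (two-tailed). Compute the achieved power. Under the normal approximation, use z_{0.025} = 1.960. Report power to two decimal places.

power ≈ 0.15

For two equal groups, power = Φ(d·√(n/2) − z_{α/2}).
d·√(n/2) = 0.36 × √(13/2) = 0.36 × 2.550 = 0.918.
z_β = 0.918 − 1.960 = -1.042.
Power = Φ(-1.042) = 0.149.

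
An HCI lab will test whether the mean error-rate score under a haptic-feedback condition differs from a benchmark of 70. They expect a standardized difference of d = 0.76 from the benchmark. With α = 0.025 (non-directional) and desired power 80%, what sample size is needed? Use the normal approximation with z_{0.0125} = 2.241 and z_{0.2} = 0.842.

n = 17

For a one-sample test: n = ((z_{α/2} + z_β) / d)².
z_{α/2} + z_β = 2.241 + 0.842 = 3.083.
n = (3.083 / 0.76)² = 4.057² = 16.46.
Round up.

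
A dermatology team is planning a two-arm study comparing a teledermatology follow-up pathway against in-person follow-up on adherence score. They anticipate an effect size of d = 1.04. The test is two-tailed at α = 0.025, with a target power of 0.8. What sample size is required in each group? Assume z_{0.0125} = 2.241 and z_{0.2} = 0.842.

For two independent groups with equal n: n = 2·((z_{α/2} + z_β) / d)².
z_{α/2} + z_β = 2.241 + 0.842 = 3.083.
n = 2 × (3.083 / 1.04)² = 2 × 2.964² = 2 × 8.79 = 17.6.
Round up to the next whole participant.

n = 18 per group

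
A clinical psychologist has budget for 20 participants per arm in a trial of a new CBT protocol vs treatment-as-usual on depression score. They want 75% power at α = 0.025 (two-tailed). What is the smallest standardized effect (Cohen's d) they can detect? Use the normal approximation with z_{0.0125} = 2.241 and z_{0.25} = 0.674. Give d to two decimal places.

For two independent groups of n = 20 each: d_min = (z_{α/2} + z_β)·√(2/n).
z-sum = 2.241 + 0.674 = 2.915.
d_min = 2.915 × √(2/20) = 2.915 × 0.3162 = 0.922.

d_min ≈ 0.92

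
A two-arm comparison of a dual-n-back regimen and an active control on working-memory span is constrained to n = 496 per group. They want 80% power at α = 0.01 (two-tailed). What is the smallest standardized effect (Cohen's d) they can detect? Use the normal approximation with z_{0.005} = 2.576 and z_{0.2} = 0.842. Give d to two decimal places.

d_min ≈ 0.22

For two independent groups of n = 496 each: d_min = (z_{α/2} + z_β)·√(2/n).
z-sum = 2.576 + 0.842 = 3.418.
d_min = 3.418 × √(2/496) = 3.418 × 0.0635 = 0.217.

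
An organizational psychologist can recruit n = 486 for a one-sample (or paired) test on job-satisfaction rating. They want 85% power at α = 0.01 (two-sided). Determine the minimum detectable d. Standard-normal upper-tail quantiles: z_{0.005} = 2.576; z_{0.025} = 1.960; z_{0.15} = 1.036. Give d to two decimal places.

d_min ≈ 0.16

For a single sample (or paired design) of n = 486: d_min = (z_{α/2} + z_β)/√n.
z-sum = 2.576 + 1.036 = 3.612.
d_min = 3.612 / √486 = 3.612 / 22.045 = 0.164.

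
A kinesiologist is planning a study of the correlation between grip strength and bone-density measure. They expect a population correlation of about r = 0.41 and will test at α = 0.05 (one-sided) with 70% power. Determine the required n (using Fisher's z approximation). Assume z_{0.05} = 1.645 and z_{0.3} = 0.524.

Fisher's z: C = ½·ln((1+r)/(1−r)) = ½·ln(2.3898) = 0.4356.
n = ((z_{α} + z_β)/C)² + 3.
(1.645 + 0.524) / 0.4356 = 2.169 / 0.4356 = 4.979.
n = 4.979² + 3 = 24.79 + 3 = 27.8.
Round up.

n = 28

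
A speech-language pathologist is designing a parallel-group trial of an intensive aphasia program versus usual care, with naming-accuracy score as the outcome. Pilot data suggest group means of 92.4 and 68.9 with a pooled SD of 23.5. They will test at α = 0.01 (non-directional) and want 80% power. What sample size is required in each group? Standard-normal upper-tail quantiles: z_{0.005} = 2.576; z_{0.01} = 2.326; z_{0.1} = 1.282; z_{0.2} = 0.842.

Cohen's d = |M₁ − M₂| / SD_pooled = |92.4 − 68.9| / 23.5 = 23.5 / 23.5 = 1.000.
For two independent groups with equal n: n = 2·((z_{α/2} + z_β) / d)².
z_{α/2} + z_β = 2.576 + 0.842 = 3.418.
n = 2 × (3.418 / 1.000)² = 2 × 3.418² = 2 × 11.68 = 23.4.
Round up to the next whole participant.

n = 24 per group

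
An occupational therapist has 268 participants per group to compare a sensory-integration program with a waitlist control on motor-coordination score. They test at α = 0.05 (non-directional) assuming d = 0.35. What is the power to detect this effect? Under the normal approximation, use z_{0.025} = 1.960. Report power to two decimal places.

For two equal groups, power = Φ(d·√(n/2) − z_{α/2}).
d·√(n/2) = 0.35 × √(268/2) = 0.35 × 11.576 = 4.052.
z_β = 4.052 − 1.960 = 2.092.
Power = Φ(2.092) = 0.982.

power ≈ 0.98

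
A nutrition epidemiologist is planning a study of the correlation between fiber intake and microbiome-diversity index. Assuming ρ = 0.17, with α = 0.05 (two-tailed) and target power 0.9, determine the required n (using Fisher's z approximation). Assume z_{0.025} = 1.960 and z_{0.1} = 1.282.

Fisher's z: C = ½·ln((1+r)/(1−r)) = ½·ln(1.4096) = 0.1717.
n = ((z_{α/2} + z_β)/C)² + 3.
(1.960 + 1.282) / 0.1717 = 3.242 / 0.1717 = 18.882.
n = 18.882² + 3 = 356.52 + 3 = 359.5.
Round up.

n = 360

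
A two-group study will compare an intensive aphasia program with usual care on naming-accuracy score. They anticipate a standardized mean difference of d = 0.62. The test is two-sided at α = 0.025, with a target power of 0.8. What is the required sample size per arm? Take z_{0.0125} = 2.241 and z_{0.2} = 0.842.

n = 50 per group

For two independent groups with equal n: n = 2·((z_{α/2} + z_β) / d)².
z_{α/2} + z_β = 2.241 + 0.842 = 3.083.
n = 2 × (3.083 / 0.62)² = 2 × 4.973² = 2 × 24.73 = 49.5.
Round up to the next whole participant.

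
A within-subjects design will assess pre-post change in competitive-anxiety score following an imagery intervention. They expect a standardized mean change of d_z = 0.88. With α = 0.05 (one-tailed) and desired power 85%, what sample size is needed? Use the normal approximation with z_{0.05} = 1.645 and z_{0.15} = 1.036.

For a paired (one-sample on differences) test: n = ((z_{α} + z_β) / d)².
z_{α} + z_β = 1.645 + 1.036 = 2.681.
n = (2.681 / 0.88)² = 3.047² = 9.28.
Round up.

n = 10 pairs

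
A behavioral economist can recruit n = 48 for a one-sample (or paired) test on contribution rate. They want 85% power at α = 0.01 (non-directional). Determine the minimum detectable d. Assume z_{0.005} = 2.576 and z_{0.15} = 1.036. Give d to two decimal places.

For a single sample (or paired design) of n = 48: d_min = (z_{α/2} + z_β)/√n.
z-sum = 2.576 + 1.036 = 3.612.
d_min = 3.612 / √48 = 3.612 / 6.928 = 0.521.

d_min ≈ 0.52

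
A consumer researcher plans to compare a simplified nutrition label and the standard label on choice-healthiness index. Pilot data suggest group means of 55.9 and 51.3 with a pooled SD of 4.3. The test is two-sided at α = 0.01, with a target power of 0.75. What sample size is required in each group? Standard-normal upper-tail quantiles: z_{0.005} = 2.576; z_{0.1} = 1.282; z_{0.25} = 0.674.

n = 19 per group

Cohen's d = |M₁ − M₂| / SD_pooled = |55.9 − 51.3| / 4.3 = 4.6 / 4.3 = 1.070.
For two independent groups with equal n: n = 2·((z_{α/2} + z_β) / d)².
z_{α/2} + z_β = 2.576 + 0.674 = 3.250.
n = 2 × (3.250 / 1.070)² = 2 × 3.037² = 2 × 9.23 = 18.5.
Round up to the next whole participant.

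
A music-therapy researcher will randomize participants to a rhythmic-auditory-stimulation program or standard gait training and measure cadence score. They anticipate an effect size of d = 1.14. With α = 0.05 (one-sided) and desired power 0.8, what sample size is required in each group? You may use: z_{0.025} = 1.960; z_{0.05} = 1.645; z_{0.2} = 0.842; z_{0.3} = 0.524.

For two independent groups with equal n: n = 2·((z_{α} + z_β) / d)².
z_{α} + z_β = 1.645 + 0.842 = 2.487.
n = 2 × (2.487 / 1.14)² = 2 × 2.182² = 2 × 4.76 = 9.5.
Round up to the next whole participant.

n = 10 per group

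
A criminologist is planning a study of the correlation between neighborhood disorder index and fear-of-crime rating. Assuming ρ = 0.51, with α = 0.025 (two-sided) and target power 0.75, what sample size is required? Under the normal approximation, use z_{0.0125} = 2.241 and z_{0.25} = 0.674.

n = 30

Fisher's z: C = ½·ln((1+r)/(1−r)) = ½·ln(3.0816) = 0.5627.
n = ((z_{α/2} + z_β)/C)² + 3.
(2.241 + 0.674) / 0.5627 = 2.915 / 0.5627 = 5.180.
n = 5.180² + 3 = 26.84 + 3 = 29.8.
Round up.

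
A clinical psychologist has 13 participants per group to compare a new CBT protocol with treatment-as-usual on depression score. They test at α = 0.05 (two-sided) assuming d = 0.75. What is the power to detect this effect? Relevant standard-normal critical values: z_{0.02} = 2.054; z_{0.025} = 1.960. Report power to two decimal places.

power ≈ 0.48

For two equal groups, power = Φ(d·√(n/2) − z_{α/2}).
d·√(n/2) = 0.75 × √(13/2) = 0.75 × 2.550 = 1.912.
z_β = 1.912 − 1.960 = -0.048.
Power = Φ(-0.048) = 0.481.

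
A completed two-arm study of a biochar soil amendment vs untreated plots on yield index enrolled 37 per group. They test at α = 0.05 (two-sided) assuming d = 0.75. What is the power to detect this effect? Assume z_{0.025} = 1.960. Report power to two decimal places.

power ≈ 0.90

For two equal groups, power = Φ(d·√(n/2) − z_{α/2}).
d·√(n/2) = 0.75 × √(37/2) = 0.75 × 4.301 = 3.226.
z_β = 3.226 − 1.960 = 1.266.
Power = Φ(1.266) = 0.897.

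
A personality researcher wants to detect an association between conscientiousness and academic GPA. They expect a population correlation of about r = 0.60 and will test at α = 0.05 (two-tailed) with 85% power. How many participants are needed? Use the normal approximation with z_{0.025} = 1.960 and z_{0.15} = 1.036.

Fisher's z: C = ½·ln((1+r)/(1−r)) = ½·ln(4.0000) = 0.6931.
n = ((z_{α/2} + z_β)/C)² + 3.
(1.960 + 1.036) / 0.6931 = 2.996 / 0.6931 = 4.323.
n = 4.323² + 3 = 18.68 + 3 = 21.7.
Round up.

n = 22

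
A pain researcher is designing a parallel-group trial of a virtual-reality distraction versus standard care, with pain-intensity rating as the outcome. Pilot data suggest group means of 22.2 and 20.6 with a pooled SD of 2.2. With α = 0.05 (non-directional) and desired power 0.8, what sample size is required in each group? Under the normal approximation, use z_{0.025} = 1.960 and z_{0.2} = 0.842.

Cohen's d = |M₁ − M₂| / SD_pooled = |22.2 − 20.6| / 2.2 = 1.6 / 2.2 = 0.727.
For two independent groups with equal n: n = 2·((z_{α/2} + z_β) / d)².
z_{α/2} + z_β = 1.960 + 0.842 = 2.802.
n = 2 × (2.802 / 0.727)² = 2 × 3.854² = 2 × 14.85 = 29.7.
Round up to the next whole participant.

n = 30 per group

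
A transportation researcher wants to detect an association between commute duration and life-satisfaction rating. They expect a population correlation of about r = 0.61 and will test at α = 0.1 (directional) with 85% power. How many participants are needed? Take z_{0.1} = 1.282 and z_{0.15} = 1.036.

Fisher's z: C = ½·ln((1+r)/(1−r)) = ½·ln(4.1282) = 0.7089.
n = ((z_{α} + z_β)/C)² + 3.
(1.282 + 1.036) / 0.7089 = 2.318 / 0.7089 = 3.270.
n = 3.270² + 3 = 10.69 + 3 = 13.7.
Round up.

n = 14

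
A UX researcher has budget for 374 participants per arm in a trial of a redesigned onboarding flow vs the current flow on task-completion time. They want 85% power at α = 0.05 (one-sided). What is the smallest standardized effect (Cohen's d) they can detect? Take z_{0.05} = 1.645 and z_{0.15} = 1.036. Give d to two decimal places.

For two independent groups of n = 374 each: d_min = (z_{α} + z_β)·√(2/n).
z-sum = 1.645 + 1.036 = 2.681.
d_min = 2.681 × √(2/374) = 2.681 × 0.0731 = 0.196.

d_min ≈ 0.20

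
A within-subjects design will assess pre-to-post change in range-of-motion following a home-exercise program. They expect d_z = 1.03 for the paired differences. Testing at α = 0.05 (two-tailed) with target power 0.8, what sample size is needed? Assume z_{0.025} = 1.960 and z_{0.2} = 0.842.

For a paired (one-sample on differences) test: n = ((z_{α/2} + z_β) / d)².
z_{α/2} + z_β = 1.960 + 0.842 = 2.802.
n = (2.802 / 1.03)² = 2.720² = 7.40.
Round up.

n = 8 pairs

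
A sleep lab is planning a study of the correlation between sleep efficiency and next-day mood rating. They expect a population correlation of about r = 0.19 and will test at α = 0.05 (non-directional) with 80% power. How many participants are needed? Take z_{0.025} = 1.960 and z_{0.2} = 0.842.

Fisher's z: C = ½·ln((1+r)/(1−r)) = ½·ln(1.4691) = 0.1923.
n = ((z_{α/2} + z_β)/C)² + 3.
(1.960 + 0.842) / 0.1923 = 2.802 / 0.1923 = 14.571.
n = 14.571² + 3 = 212.31 + 3 = 215.3.
Round up.

n = 216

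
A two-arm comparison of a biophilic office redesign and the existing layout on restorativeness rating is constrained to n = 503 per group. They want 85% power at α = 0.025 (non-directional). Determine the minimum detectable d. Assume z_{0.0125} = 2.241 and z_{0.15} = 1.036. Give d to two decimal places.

d_min ≈ 0.21

For two independent groups of n = 503 each: d_min = (z_{α/2} + z_β)·√(2/n).
z-sum = 2.241 + 1.036 = 3.277.
d_min = 3.277 × √(2/503) = 3.277 × 0.0631 = 0.207.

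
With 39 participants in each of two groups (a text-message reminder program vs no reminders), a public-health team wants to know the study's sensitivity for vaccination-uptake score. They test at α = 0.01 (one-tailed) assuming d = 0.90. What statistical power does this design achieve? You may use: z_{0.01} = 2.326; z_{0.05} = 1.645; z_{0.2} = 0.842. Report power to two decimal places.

power ≈ 0.95

For two equal groups, power = Φ(d·√(n/2) − z_{α}).
d·√(n/2) = 0.90 × √(39/2) = 0.90 × 4.416 = 3.974.
z_β = 3.974 − 2.326 = 1.648.
Power = Φ(1.648) = 0.950.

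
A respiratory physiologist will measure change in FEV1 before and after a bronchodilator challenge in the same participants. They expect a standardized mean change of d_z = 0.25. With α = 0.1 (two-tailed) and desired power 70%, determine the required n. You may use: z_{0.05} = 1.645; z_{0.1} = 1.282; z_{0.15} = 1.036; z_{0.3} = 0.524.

For a paired (one-sample on differences) test: n = ((z_{α/2} + z_β) / d)².
z_{α/2} + z_β = 1.645 + 0.524 = 2.169.
n = (2.169 / 0.25)² = 8.676² = 75.27.
Round up.

n = 76 pairs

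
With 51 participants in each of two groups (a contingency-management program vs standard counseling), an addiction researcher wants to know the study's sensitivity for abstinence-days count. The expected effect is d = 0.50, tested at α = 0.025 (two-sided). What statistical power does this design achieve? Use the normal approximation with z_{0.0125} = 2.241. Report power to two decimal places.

For two equal groups, power = Φ(d·√(n/2) − z_{α/2}).
d·√(n/2) = 0.50 × √(51/2) = 0.50 × 5.050 = 2.525.
z_β = 2.525 − 2.241 = 0.284.
Power = Φ(0.284) = 0.612.

power ≈ 0.61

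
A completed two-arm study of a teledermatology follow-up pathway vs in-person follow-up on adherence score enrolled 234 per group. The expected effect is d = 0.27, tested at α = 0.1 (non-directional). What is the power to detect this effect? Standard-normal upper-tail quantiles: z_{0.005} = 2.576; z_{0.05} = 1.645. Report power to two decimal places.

For two equal groups, power = Φ(d·√(n/2) − z_{α/2}).
d·√(n/2) = 0.27 × √(234/2) = 0.27 × 10.817 = 2.920.
z_β = 2.920 − 1.645 = 1.275.
Power = Φ(1.275) = 0.899.

power ≈ 0.90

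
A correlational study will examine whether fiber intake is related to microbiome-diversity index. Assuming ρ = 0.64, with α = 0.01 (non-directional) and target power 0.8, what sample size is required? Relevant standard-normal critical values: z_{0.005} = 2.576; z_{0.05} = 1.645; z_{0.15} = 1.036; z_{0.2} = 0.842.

Fisher's z: C = ½·ln((1+r)/(1−r)) = ½·ln(4.5556) = 0.7582.
n = ((z_{α/2} + z_β)/C)² + 3.
(2.576 + 0.842) / 0.7582 = 3.418 / 0.7582 = 4.508.
n = 4.508² + 3 = 20.32 + 3 = 23.3.
Round up.

n = 24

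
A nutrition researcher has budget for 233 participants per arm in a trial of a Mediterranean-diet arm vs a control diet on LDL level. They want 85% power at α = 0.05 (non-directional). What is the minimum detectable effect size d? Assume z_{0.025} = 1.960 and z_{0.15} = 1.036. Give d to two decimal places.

For two independent groups of n = 233 each: d_min = (z_{α/2} + z_β)·√(2/n).
z-sum = 1.960 + 1.036 = 2.996.
d_min = 2.996 × √(2/233) = 2.996 × 0.0926 = 0.278.

d_min ≈ 0.28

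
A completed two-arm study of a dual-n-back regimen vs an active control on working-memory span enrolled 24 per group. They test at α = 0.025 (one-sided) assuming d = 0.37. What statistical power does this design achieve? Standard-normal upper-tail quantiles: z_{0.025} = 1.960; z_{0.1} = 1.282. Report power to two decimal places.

For two equal groups, power = Φ(d·√(n/2) − z_{α}).
d·√(n/2) = 0.37 × √(24/2) = 0.37 × 3.464 = 1.282.
z_β = 1.282 − 1.960 = -0.678.
Power = Φ(-0.678) = 0.249.

power ≈ 0.25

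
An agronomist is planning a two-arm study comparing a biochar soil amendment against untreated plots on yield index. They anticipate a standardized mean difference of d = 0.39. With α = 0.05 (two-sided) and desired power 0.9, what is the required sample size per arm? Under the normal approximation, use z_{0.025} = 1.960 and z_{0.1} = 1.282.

n = 139 per group

For two independent groups with equal n: n = 2·((z_{α/2} + z_β) / d)².
z_{α/2} + z_β = 1.960 + 1.282 = 3.242.
n = 2 × (3.242 / 0.39)² = 2 × 8.313² = 2 × 69.10 = 138.2.
Round up to the next whole participant.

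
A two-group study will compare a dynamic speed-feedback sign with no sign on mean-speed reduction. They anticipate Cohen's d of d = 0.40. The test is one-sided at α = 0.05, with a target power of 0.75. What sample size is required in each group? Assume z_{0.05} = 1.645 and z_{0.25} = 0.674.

For two independent groups with equal n: n = 2·((z_{α} + z_β) / d)².
z_{α} + z_β = 1.645 + 0.674 = 2.319.
n = 2 × (2.319 / 0.40)² = 2 × 5.797² = 2 × 33.61 = 67.2.
Round up to the next whole participant.

n = 68 per group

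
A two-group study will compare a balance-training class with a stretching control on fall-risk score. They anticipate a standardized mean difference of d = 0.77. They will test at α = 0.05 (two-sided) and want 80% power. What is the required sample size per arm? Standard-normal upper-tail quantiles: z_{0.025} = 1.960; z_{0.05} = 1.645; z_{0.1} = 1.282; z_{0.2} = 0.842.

n = 27 per group

For two independent groups with equal n: n = 2·((z_{α/2} + z_β) / d)².
z_{α/2} + z_β = 1.960 + 0.842 = 2.802.
n = 2 × (2.802 / 0.77)² = 2 × 3.639² = 2 × 13.24 = 26.5.
Round up to the next whole participant.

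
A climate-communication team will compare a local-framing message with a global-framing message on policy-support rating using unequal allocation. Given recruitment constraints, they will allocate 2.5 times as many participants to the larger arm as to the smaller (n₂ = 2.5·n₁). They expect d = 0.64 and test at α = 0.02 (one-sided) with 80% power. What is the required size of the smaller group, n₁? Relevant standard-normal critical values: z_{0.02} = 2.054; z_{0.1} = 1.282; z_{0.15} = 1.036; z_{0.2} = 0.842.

n₁ = 29

With allocation ratio k = n₂/n₁ = 2.5, Var(x̄₁−x̄₂) = σ²(1/n₁ + 1/(k·n₁)) = σ²·(k+1)/(k·n₁).
So n₁ = (1 + 1/k)·((z_{α} + z_β)/d)² = 1.400 × (2.896/0.64)².
n₁ = 1.400 × 20.48 = 28.7.
Round up: n₁ = 29, giving n₂ = ⌈2.5 × 29⌉ = ⌈72.5⌉ = 73.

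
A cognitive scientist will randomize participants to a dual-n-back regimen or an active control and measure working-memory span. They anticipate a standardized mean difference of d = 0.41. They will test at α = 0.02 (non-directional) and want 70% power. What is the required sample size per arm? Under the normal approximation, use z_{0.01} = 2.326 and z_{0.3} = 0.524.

For two independent groups with equal n: n = 2·((z_{α/2} + z_β) / d)².
z_{α/2} + z_β = 2.326 + 0.524 = 2.850.
n = 2 × (2.850 / 0.41)² = 2 × 6.951² = 2 × 48.32 = 96.6.
Round up to the next whole participant.

n = 97 per group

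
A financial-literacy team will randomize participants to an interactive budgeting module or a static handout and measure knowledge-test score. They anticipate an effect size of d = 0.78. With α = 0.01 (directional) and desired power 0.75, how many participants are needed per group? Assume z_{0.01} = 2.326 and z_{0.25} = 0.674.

For two independent groups with equal n: n = 2·((z_{α} + z_β) / d)².
z_{α} + z_β = 2.326 + 0.674 = 3.000.
n = 2 × (3.000 / 0.78)² = 2 × 3.846² = 2 × 14.79 = 29.6.
Round up to the next whole participant.

n = 30 per group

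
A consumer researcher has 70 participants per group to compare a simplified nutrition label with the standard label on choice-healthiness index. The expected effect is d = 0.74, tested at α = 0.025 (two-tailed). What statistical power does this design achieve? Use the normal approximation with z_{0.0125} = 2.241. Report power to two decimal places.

power ≈ 0.98

For two equal groups, power = Φ(d·√(n/2) − z_{α/2}).
d·√(n/2) = 0.74 × √(70/2) = 0.74 × 5.916 = 4.378.
z_β = 4.378 − 2.241 = 2.137.
Power = Φ(2.137) = 0.984.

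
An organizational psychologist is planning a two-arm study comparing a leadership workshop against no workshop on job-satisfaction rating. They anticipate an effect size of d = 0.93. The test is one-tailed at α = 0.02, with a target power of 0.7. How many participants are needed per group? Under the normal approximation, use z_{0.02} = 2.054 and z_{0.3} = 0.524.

n = 16 per group

For two independent groups with equal n: n = 2·((z_{α} + z_β) / d)².
z_{α} + z_β = 2.054 + 0.524 = 2.578.
n = 2 × (2.578 / 0.93)² = 2 × 2.772² = 2 × 7.68 = 15.4.
Round up to the next whole participant.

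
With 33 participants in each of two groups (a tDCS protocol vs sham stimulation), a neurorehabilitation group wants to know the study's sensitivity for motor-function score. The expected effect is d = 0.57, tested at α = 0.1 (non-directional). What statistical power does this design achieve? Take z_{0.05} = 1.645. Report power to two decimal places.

power ≈ 0.75

For two equal groups, power = Φ(d·√(n/2) − z_{α/2}).
d·√(n/2) = 0.57 × √(33/2) = 0.57 × 4.062 = 2.315.
z_β = 2.315 − 1.645 = 0.670.
Power = Φ(0.670) = 0.749.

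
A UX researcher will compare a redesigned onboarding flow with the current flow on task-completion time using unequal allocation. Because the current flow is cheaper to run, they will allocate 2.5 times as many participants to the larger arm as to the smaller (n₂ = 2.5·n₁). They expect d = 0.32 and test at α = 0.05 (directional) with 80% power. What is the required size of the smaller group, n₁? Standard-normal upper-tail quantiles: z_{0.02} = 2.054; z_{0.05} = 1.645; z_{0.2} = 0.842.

With allocation ratio k = n₂/n₁ = 2.5, Var(x̄₁−x̄₂) = σ²(1/n₁ + 1/(k·n₁)) = σ²·(k+1)/(k·n₁).
So n₁ = (1 + 1/k)·((z_{α} + z_β)/d)² = 1.400 × (2.487/0.32)².
n₁ = 1.400 × 60.40 = 84.6.
Round up: n₁ = 85, giving n₂ = ⌈2.5 × 85⌉ = ⌈212.5⌉ = 213.

n₁ = 85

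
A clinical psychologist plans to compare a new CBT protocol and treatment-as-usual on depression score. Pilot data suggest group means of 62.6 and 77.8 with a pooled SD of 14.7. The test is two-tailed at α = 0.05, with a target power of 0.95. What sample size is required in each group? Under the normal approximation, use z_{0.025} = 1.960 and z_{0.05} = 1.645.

n = 25 per group

Cohen's d = |M₁ − M₂| / SD_pooled = |62.6 − 77.8| / 14.7 = 15.2 / 14.7 = 1.034.
For two independent groups with equal n: n = 2·((z_{α/2} + z_β) / d)².
z_{α/2} + z_β = 1.960 + 1.645 = 3.605.
n = 2 × (3.605 / 1.034)² = 2 × 3.486² = 2 × 12.16 = 24.3.
Round up to the next whole participant.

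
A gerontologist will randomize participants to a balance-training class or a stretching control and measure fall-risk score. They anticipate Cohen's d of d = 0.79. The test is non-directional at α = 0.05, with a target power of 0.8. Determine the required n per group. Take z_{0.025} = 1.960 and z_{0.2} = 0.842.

For two independent groups with equal n: n = 2·((z_{α/2} + z_β) / d)².
z_{α/2} + z_β = 1.960 + 0.842 = 2.802.
n = 2 × (2.802 / 0.79)² = 2 × 3.547² = 2 × 12.58 = 25.2.
Round up to the next whole participant.

n = 26 per group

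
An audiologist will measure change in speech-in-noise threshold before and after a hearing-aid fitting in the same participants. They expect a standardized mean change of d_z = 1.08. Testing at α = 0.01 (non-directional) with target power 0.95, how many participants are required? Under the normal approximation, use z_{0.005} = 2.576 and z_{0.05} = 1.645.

n = 16 pairs

For a paired (one-sample on differences) test: n = ((z_{α/2} + z_β) / d)².
z_{α/2} + z_β = 2.576 + 1.645 = 4.221.
n = (4.221 / 1.08)² = 3.908² = 15.28.
Round up.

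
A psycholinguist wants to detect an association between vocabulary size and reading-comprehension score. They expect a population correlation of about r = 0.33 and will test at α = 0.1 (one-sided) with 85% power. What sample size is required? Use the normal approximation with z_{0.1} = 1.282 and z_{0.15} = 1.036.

n = 49

Fisher's z: C = ½·ln((1+r)/(1−r)) = ½·ln(1.9851) = 0.3428.
n = ((z_{α} + z_β)/C)² + 3.
(1.282 + 1.036) / 0.3428 = 2.318 / 0.3428 = 6.762.
n = 6.762² + 3 = 45.72 + 3 = 48.7.
Round up.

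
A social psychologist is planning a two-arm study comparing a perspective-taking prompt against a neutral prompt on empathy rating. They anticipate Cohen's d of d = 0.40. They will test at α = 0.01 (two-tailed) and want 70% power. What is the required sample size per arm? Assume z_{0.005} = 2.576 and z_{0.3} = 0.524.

For two independent groups with equal n: n = 2·((z_{α/2} + z_β) / d)².
z_{α/2} + z_β = 2.576 + 0.524 = 3.100.
n = 2 × (3.100 / 0.40)² = 2 × 7.750² = 2 × 60.06 = 120.1.
Round up to the next whole participant.

n = 121 per group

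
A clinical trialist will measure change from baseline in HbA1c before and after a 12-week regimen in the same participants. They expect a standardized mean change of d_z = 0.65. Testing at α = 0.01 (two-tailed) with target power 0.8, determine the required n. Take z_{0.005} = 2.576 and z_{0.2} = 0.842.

For a paired (one-sample on differences) test: n = ((z_{α/2} + z_β) / d)².
z_{α/2} + z_β = 2.576 + 0.842 = 3.418.
n = (3.418 / 0.65)² = 5.258² = 27.65.
Round up.

n = 28 pairs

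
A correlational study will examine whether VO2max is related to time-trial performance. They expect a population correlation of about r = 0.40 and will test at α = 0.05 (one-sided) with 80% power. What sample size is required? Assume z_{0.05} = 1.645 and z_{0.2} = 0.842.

Fisher's z: C = ½·ln((1+r)/(1−r)) = ½·ln(2.3333) = 0.4236.
n = ((z_{α} + z_β)/C)² + 3.
(1.645 + 0.842) / 0.4236 = 2.487 / 0.4236 = 5.871.
n = 5.871² + 3 = 34.47 + 3 = 37.5.
Round up.

n = 38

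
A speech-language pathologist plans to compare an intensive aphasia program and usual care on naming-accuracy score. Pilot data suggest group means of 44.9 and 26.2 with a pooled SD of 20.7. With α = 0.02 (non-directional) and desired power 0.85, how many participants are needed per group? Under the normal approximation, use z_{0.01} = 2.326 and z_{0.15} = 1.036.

Cohen's d = |M₁ − M₂| / SD_pooled = |44.9 − 26.2| / 20.7 = 18.7 / 20.7 = 0.903.
For two independent groups with equal n: n = 2·((z_{α/2} + z_β) / d)².
z_{α/2} + z_β = 2.326 + 1.036 = 3.362.
n = 2 × (3.362 / 0.903)² = 2 × 3.723² = 2 × 13.86 = 27.7.
Round up to the next whole participant.

n = 28 per group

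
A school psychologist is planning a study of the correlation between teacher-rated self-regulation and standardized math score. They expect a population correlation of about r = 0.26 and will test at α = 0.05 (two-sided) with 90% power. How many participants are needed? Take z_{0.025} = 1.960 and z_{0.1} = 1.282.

n = 152

Fisher's z: C = ½·ln((1+r)/(1−r)) = ½·ln(1.7027) = 0.2661.
n = ((z_{α/2} + z_β)/C)² + 3.
(1.960 + 1.282) / 0.2661 = 3.242 / 0.2661 = 12.183.
n = 12.183² + 3 = 148.43 + 3 = 151.4.
Round up.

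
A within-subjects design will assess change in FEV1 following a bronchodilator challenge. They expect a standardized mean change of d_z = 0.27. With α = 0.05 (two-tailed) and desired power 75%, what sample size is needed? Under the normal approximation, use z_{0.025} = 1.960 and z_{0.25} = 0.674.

For a paired (one-sample on differences) test: n = ((z_{α/2} + z_β) / d)².
z_{α/2} + z_β = 1.960 + 0.674 = 2.634.
n = (2.634 / 0.27)² = 9.756² = 95.17.
Round up.

n = 96 pairs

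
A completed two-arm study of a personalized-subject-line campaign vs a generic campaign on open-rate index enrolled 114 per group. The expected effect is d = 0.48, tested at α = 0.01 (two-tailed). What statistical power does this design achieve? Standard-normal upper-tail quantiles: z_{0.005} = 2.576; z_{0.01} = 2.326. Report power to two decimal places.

For two equal groups, power = Φ(d·√(n/2) − z_{α/2}).
d·√(n/2) = 0.48 × √(114/2) = 0.48 × 7.550 = 3.624.
z_β = 3.624 − 2.576 = 1.048.
Power = Φ(1.048) = 0.853.

power ≈ 0.85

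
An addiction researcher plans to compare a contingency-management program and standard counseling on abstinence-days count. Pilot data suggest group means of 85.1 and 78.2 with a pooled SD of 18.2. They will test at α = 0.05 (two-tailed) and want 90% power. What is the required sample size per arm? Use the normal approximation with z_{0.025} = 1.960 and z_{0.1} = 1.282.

n = 147 per group

Cohen's d = |M₁ − M₂| / SD_pooled = |85.1 − 78.2| / 18.2 = 6.9 / 18.2 = 0.379.
For two independent groups with equal n: n = 2·((z_{α/2} + z_β) / d)².
z_{α/2} + z_β = 1.960 + 1.282 = 3.242.
n = 2 × (3.242 / 0.379)² = 2 × 8.554² = 2 × 73.17 = 146.3.
Round up to the next whole participant.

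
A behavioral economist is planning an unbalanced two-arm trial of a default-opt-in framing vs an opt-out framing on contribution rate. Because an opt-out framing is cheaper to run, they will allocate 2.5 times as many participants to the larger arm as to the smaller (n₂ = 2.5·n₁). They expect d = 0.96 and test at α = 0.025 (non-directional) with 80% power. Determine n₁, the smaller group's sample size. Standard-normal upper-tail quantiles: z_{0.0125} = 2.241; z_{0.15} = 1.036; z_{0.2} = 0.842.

With allocation ratio k = n₂/n₁ = 2.5, Var(x̄₁−x̄₂) = σ²(1/n₁ + 1/(k·n₁)) = σ²·(k+1)/(k·n₁).
So n₁ = (1 + 1/k)·((z_{α/2} + z_β)/d)² = 1.400 × (3.083/0.96)².
n₁ = 1.400 × 10.31 = 14.4.
Round up: n₁ = 15, giving n₂ = ⌈2.5 × 15⌉ = ⌈37.5⌉ = 38.

n₁ = 15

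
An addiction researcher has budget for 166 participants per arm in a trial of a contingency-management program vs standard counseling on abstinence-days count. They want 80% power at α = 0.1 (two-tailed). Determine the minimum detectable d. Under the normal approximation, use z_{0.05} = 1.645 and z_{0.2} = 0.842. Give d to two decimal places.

For two independent groups of n = 166 each: d_min = (z_{α/2} + z_β)·√(2/n).
z-sum = 1.645 + 0.842 = 2.487.
d_min = 2.487 × √(2/166) = 2.487 × 0.1098 = 0.273.

d_min ≈ 0.27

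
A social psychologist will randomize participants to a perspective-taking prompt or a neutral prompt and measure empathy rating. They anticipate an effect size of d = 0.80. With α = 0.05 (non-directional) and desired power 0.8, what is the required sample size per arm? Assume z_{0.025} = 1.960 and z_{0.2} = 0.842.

n = 25 per group

For two independent groups with equal n: n = 2·((z_{α/2} + z_β) / d)².
z_{α/2} + z_β = 1.960 + 0.842 = 2.802.
n = 2 × (2.802 / 0.80)² = 2 × 3.502² = 2 × 12.27 = 24.5.
Round up to the next whole participant.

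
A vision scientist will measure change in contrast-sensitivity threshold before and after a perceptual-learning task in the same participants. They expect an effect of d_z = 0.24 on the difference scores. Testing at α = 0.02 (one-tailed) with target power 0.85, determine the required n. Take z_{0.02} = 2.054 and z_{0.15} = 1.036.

n = 166 pairs

For a paired (one-sample on differences) test: n = ((z_{α} + z_β) / d)².
z_{α} + z_β = 2.054 + 1.036 = 3.090.
n = (3.090 / 0.24)² = 12.875² = 165.77.
Round up.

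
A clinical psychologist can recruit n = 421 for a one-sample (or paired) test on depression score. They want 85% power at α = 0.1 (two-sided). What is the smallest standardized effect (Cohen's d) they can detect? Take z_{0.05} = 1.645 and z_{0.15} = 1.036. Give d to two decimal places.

For a single sample (or paired design) of n = 421: d_min = (z_{α/2} + z_β)/√n.
z-sum = 1.645 + 1.036 = 2.681.
d_min = 2.681 / √421 = 2.681 / 20.518 = 0.131.

d_min ≈ 0.13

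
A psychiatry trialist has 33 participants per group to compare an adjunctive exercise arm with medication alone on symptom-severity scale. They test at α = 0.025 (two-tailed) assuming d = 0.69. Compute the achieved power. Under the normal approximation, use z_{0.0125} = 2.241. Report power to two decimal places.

For two equal groups, power = Φ(d·√(n/2) − z_{α/2}).
d·√(n/2) = 0.69 × √(33/2) = 0.69 × 4.062 = 2.803.
z_β = 2.803 − 2.241 = 0.562.
Power = Φ(0.562) = 0.713.

power ≈ 0.71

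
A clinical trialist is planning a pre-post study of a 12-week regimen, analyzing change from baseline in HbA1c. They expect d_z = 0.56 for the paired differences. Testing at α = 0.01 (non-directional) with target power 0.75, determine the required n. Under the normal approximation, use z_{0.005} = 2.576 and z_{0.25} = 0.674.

For a paired (one-sample on differences) test: n = ((z_{α/2} + z_β) / d)².
z_{α/2} + z_β = 2.576 + 0.674 = 3.250.
n = (3.250 / 0.56)² = 5.804² = 33.68.
Round up.

n = 34 pairs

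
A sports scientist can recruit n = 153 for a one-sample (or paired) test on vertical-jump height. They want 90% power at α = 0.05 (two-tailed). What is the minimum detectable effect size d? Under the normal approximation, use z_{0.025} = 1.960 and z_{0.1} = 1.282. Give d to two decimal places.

For a single sample (or paired design) of n = 153: d_min = (z_{α/2} + z_β)/√n.
z-sum = 1.960 + 1.282 = 3.242.
d_min = 3.242 / √153 = 3.242 / 12.369 = 0.262.

d_min ≈ 0.26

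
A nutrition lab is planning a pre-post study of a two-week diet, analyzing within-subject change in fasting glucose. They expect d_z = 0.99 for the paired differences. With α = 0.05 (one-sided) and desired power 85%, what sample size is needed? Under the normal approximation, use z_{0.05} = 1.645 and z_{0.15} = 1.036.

n = 8 pairs

For a paired (one-sample on differences) test: n = ((z_{α} + z_β) / d)².
z_{α} + z_β = 1.645 + 1.036 = 2.681.
n = (2.681 / 0.99)² = 2.708² = 7.33.
Round up.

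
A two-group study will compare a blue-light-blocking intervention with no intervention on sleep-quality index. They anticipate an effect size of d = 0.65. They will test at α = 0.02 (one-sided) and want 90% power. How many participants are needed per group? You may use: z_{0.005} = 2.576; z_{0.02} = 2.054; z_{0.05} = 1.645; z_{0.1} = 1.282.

n = 53 per group

For two independent groups with equal n: n = 2·((z_{α} + z_β) / d)².
z_{α} + z_β = 2.054 + 1.282 = 3.336.
n = 2 × (3.336 / 0.65)² = 2 × 5.132² = 2 × 26.34 = 52.7.
Round up to the next whole participant.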